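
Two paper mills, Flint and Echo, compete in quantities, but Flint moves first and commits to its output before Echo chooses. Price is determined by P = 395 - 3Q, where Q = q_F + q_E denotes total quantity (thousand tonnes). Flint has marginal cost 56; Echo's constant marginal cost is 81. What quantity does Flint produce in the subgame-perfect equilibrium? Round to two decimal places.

60.67

The follower Echo best-responds to any q_F: π_E = (395 - 3Q)q_E - 81q_E.
∂π_E/∂q_E = 314 - 3q_F - 6q_E = 0 gives the reaction function q_E = (314 - 3q_F)/6.
Flint substitutes q_E(q_F) into its own profit: π_F = q_F(395 - 3q_F - (314 - 3q_F)/2) - 56q_F = (238 - (3/2)q_F)q_F - 56q_F.
The leader's first-order condition 182 - 3q_F = 0 yields q_F = 182/3.
Then q_E = (314 - 3·(182/3))/6 = 22.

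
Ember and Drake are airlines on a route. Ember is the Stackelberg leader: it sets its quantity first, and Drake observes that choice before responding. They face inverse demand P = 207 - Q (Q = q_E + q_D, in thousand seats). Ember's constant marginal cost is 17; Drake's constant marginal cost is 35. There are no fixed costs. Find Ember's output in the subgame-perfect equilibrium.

Solve by backward induction. Given q_E, the follower Drake maximises π_D = (207 - q_E - q_D)q_D - 35q_D.
∂π_D/∂q_D = 172 - q_E - 2q_D = 0 gives the reaction function q_D = (172 - q_E)/2.
The leader anticipates this reaction. Substituting into P = 207 - Q gives P = 121 - (1/2)q_E, so π_E = (121 - (1/2)q_E)q_E - 17q_E.
Leader FOC: 104 - q_E = 0, so q_E = 104.
Then q_D = (172 - 104)/2 = 34.

104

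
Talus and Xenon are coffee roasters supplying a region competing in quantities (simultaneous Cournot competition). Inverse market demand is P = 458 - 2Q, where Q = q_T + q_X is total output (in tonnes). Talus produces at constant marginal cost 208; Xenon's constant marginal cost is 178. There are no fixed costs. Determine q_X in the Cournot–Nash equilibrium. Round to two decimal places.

51.67

Talus's profit: π_T = (458 - 2Q)q_T - (208q_T). Setting ∂π_T/∂q_T = 0: 250 - 4q_T - 2(q_X) = 0.
Xenon's profit: π_X = (458 - 2Q)q_X - (178q_X). Setting ∂π_X/∂q_X = 0: 280 - 4q_X - 2(q_T) = 0.
Best responses: q_T = (250 - 2q_X)/4, q_X = (280 - 2q_T)/4.
Substituting one into the other gives q_T = 110/3 and q_X = 155/3.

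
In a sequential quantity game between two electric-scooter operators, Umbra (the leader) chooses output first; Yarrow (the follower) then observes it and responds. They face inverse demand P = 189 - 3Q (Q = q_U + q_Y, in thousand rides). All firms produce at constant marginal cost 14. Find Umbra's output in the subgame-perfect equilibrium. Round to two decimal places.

The follower Yarrow best-responds to any q_U: π_Y = (189 - 3Q)q_Y - 14q_Y.
∂π_Y/∂q_Y = 175 - 3q_U - 6q_Y = 0 gives the reaction function q_Y = (175 - 3q_U)/6.
The leader anticipates this reaction. Substituting into P = 189 - 3Q gives P = 203/2 - (3/2)q_U, so π_U = (203/2 - (3/2)q_U)q_U - 14q_U.
Maximising: ∂π_U/∂q_U = 175/2 - 3q_U = 0, giving q_U = 175/6.
Then q_Y = (175 - 3·(175/6))/6 = 175/12.

29.17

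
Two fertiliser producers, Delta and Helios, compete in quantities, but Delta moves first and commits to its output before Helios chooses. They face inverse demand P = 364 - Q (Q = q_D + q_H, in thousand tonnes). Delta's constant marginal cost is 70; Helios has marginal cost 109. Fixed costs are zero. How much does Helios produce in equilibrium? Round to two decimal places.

44.25

Solve by backward induction. Given q_D, the follower Helios maximises π_H = (364 - q_D - q_H)q_H - 109q_H.
Follower FOC: 255 - q_D - 2q_H = 0, so q_H(q_D) = (255 - q_D)/2.
The leader anticipates this reaction. Substituting into P = 364 - Q gives P = 473/2 - (1/2)q_D, so π_D = (473/2 - (1/2)q_D)q_D - 70q_D.
Leader FOC: 333/2 - q_D = 0, so q_D = 333/2.
Then q_H = (255 - 333/2)/2 = 177/4.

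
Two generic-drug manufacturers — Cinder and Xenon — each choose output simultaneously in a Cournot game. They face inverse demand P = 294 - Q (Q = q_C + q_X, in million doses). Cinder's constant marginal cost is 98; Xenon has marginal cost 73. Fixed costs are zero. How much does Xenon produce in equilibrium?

Cinder's profit: π_C = (294 - Q)q_C - (98q_C). Setting ∂π_C/∂q_C = 0: 196 - 2q_C - (q_X) = 0.
Xenon's profit: π_X = (294 - Q)q_X - (73q_X). Setting ∂π_X/∂q_X = 0: 221 - 2q_X - (q_C) = 0.
So q_C = (196 - q_X)/2 and q_X = (221 - q_C)/2.
Solving the pair: q_C = 57, q_X = 82.

82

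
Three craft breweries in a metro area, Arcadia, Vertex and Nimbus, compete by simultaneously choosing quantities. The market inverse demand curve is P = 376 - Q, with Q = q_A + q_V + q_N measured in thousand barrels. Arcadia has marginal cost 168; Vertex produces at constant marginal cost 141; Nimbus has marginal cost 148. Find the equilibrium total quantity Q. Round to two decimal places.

Arcadia's profit: π_A = (376 - Q)q_A - (168q_A). Setting ∂π_A/∂q_A = 0: 208 - 2q_A - (q_V + q_N) = 0.
Vertex's first-order condition: 235 - 2q_V - (q_A + q_N) = 0.
Nimbus's first-order condition: 228 - 2q_N - (q_A + q_V) = 0.
Adding the 3 first-order conditions: 671 − 4Q = 0, so Q = 671/4.
Back-substituting: q_A = (208 − 671/4) = 161/4, q_V = (235 − 671/4) = 269/4, q_N = (228 − 671/4) = 241/4.
Total output Q = 161/4 + 269/4 + 241/4 = 671/4.

167.75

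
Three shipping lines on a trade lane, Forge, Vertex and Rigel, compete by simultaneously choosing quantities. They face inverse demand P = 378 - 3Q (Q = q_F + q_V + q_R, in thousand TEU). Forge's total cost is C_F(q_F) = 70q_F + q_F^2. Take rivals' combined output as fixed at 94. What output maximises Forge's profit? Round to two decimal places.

With rivals' combined output fixed at 94, Forge's profit is π_F = (378 - 3·94 - 3q_F)q_F - (70q_F + q_F²) = (96 - 3q_F)q_F - (70q_F + q_F²).
∂π_F/∂q_F = 26 - 8q_F = 0, so q_F = 13/4.

3.25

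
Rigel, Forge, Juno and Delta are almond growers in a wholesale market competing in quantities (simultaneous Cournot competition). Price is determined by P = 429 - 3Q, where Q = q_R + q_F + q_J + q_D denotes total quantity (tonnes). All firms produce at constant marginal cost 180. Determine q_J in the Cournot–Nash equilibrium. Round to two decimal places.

A representative firm's profit is π_i = q_i(429 - 3Q) - 180q_i.
First-order condition (treating rivals' output as given): 249 - 6q_i - 3·Σ_{j≠i} q_j = 0.
With identical firms every q_j equals q_i, so Σ_{j≠i} q_j = 3q_i and 249 = 15q_i, giving q_i = 83/5.

16.60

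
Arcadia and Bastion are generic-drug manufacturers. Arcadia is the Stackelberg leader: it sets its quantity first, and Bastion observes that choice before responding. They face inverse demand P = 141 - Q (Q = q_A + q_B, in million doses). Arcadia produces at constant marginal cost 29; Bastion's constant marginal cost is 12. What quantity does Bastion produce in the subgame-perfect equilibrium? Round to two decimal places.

40.75

The follower Bastion best-responds to any q_A: π_B = (141 - Q)q_B - 12q_B.
Follower FOC: 129 - q_A - 2q_B = 0, so q_B(q_A) = (129 - q_A)/2.
The leader anticipates this reaction. Substituting into P = 141 - Q gives P = 153/2 - (1/2)q_A, so π_A = (153/2 - (1/2)q_A)q_A - 29q_A.
Leader FOC: 95/2 - q_A = 0, so q_A = 95/2.
Then q_B = (129 - 95/2)/2 = 163/4.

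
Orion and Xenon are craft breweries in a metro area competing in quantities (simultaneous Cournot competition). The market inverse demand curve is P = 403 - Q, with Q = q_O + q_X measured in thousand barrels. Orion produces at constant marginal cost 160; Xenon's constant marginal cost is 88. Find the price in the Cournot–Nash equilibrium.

217

Orion's profit: π_O = (403 - Q)q_O - (160q_O). Setting ∂π_O/∂q_O = 0: 243 - 2q_O - (q_X) = 0.
Xenon's first-order condition: 315 - 2q_X - (q_O) = 0.
So q_O = (243 - q_X)/2 and q_X = (315 - q_O)/2.
Substituting one into the other gives q_O = 57 and q_X = 129.
Total output Q = 186, so price P = 403 - 186 = 217.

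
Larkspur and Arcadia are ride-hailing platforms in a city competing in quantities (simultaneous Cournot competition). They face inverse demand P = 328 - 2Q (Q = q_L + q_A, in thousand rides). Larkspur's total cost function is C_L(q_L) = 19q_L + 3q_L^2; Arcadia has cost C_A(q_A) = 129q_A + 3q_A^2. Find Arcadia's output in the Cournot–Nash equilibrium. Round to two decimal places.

14.29

Larkspur's profit: π_L = (328 - 2Q)q_L - (19q_L + 3q_L²). Setting ∂π_L/∂q_L = 0: 309 - 10q_L - 2(q_A) = 0.
Arcadia's first-order condition: 199 - 10q_A - 2(q_L) = 0.
Rearranging gives the reaction functions q_L = (309 - 2q_A)/10 and q_A = (199 - 2q_L)/10.
Solving the pair: q_L = 673/24, q_A = 343/24.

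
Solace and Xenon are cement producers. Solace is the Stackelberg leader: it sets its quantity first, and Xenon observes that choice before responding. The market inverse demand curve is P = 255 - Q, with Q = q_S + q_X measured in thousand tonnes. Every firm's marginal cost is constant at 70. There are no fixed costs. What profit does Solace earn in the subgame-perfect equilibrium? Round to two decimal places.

4278.13

The follower Xenon best-responds to any q_S: π_X = (255 - Q)q_X - 70q_X.
Follower FOC: 185 - q_S - 2q_X = 0, so q_X(q_S) = (185 - q_S)/2.
Solace substitutes q_X(q_S) into its own profit: π_S = q_S(255 - q_S - (185 - q_S)/2) - 70q_S = (325/2 - (1/2)q_S)q_S - 70q_S.
Leader FOC: 185/2 - q_S = 0, so q_S = 185/2.
Then q_X = (185 - 185/2)/2 = 185/4.
Price P = 255 - 555/4 = 465/4.
Solace's profit: (465/4 - 70)·(185/2) = 4278.1250.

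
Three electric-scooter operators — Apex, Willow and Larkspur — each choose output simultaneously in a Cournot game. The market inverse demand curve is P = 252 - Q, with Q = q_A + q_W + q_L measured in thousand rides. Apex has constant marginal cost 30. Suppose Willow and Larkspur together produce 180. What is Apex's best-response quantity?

With rivals' combined output fixed at 180, Apex's profit is π_A = (252 - 180 - q_A)q_A - (30q_A) = (72 - q_A)q_A - (30q_A).
∂π_A/∂q_A = 42 - 2q_A = 0, so q_A = 21.

21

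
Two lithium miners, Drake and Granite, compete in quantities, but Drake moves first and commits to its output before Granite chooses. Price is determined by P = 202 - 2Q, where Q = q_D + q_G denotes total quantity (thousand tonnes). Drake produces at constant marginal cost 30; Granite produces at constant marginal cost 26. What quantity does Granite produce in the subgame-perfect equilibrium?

23

Solve by backward induction. Given q_D, the follower Granite maximises π_G = (202 - 2q_D - 2q_G)q_G - 26q_G.
Setting the follower's marginal profit to zero, 176 - 2q_D - 4q_G = 0, i.e. q_G = (176 - 2q_D)/4.
Drake substitutes q_G(q_D) into its own profit: π_D = q_D(202 - 2q_D - (176 - 2q_D)/2) - 30q_D = (114 - q_D)q_D - 30q_D.
Leader FOC: 84 - 2q_D = 0, so q_D = 42.
Then q_G = (176 - 2·42)/4 = 23.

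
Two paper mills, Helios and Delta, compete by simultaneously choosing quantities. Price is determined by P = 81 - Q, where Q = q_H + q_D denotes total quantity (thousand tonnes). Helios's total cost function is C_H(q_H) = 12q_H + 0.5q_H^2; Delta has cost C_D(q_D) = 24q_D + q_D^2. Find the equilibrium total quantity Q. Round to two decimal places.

29.18

Helios's profit: π_H = (81 - Q)q_H - (12q_H + (1/2)q_H²). Setting ∂π_H/∂q_H = 0: 69 - 3q_H - (q_D) = 0.
Delta's profit: π_D = (81 - Q)q_D - (24q_D + q_D²). Setting ∂π_D/∂q_D = 0: 57 - 4q_D - (q_H) = 0.
Best responses: q_H = (69 - q_D)/3, q_D = (57 - q_H)/4.
Solving the pair: q_H = 219/11, q_D = 102/11.
Total output Q = 219/11 + 102/11 = 321/11.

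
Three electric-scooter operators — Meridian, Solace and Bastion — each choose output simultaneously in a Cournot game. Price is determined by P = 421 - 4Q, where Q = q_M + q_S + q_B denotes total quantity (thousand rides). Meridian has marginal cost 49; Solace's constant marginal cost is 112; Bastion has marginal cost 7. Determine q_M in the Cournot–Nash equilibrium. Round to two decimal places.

Meridian's profit: π_M = (421 - 4Q)q_M - (49q_M). Setting ∂π_M/∂q_M = 0: 372 - 8q_M - 4(q_S + q_B) = 0.
Solace's first-order condition: 309 - 8q_S - 4(q_M + q_B) = 0.
Bastion's profit: π_B = (421 - 4Q)q_B - (7q_B). Setting ∂π_B/∂q_B = 0: 414 - 8q_B - 4(q_M + q_S) = 0.
Adding the 3 conditions: 1095 − 8Q − 8Q = 0, i.e. Q = 1095/16.
Back-substituting: q_M = (372 − 1095/4)/4 = 393/16, q_S = (309 − 1095/4)/4 = 141/16, q_B = (414 − 1095/4)/4 = 561/16.

24.56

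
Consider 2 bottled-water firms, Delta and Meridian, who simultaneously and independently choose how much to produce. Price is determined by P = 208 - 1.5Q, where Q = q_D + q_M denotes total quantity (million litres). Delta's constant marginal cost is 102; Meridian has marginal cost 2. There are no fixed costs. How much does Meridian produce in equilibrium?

68

Delta's profit: π_D = (208 - 1.5Q)q_D - (102q_D). Setting ∂π_D/∂q_D = 0: 106 - 3q_D - (3/2)(q_M) = 0.
Meridian's first-order condition: 206 - 3q_M - (3/2)(q_D) = 0.
Best responses: q_D = (106 - (3/2)q_M)/3, q_M = (206 - (3/2)q_D)/3.
Solving the pair: q_D = 4/3, q_M = 68.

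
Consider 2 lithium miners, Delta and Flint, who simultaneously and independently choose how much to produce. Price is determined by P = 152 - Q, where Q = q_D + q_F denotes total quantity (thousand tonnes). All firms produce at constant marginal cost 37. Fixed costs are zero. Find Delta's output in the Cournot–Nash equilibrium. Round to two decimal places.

38.33

Each firm earns π_i = (152 - Q)q_i - 37q_i.
First-order condition (treating rivals' output as given): 115 - 2q_i - q_j = 0.
With identical firms every q_j equals q_i, so q_j = q_i and 115 = 3q_i, giving q_i = 115/3.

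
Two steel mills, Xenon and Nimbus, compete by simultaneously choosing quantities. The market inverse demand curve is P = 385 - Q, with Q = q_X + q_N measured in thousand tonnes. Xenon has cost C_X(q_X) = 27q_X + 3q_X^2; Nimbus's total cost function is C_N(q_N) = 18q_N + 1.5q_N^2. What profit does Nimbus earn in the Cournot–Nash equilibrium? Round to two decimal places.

10923.87

Xenon's profit: π_X = (385 - Q)q_X - (27q_X + 3q_X²). Setting ∂π_X/∂q_X = 0: 358 - 8q_X - (q_N) = 0.
Nimbus's first-order condition: 367 - 5q_N - (q_X) = 0.
Best responses: q_X = (358 - q_N)/8, q_N = (367 - q_X)/5.
Substituting one into the other gives q_X = 1423/39 and q_N = 66.1026.
Price P = 385 - 102.5897 = 282.4103.
Nimbus's profit: 282.4103·66.1026 - 18·66.1026 - (3/2)·66.1026² = 10923.8725.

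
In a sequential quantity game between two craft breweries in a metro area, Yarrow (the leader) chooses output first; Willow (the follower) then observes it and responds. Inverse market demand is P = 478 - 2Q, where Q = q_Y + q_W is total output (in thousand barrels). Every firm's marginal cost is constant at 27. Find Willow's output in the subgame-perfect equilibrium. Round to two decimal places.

The follower Willow best-responds to any q_Y: π_W = (478 - 2Q)q_W - 27q_W.
Setting the follower's marginal profit to zero, 451 - 2q_Y - 4q_W = 0, i.e. q_W = (451 - 2q_Y)/4.
Yarrow substitutes q_W(q_Y) into its own profit: π_Y = q_Y(478 - 2q_Y - (451 - 2q_Y)/2) - 27q_Y = (505/2 - q_Y)q_Y - 27q_Y.
The leader's first-order condition 451/2 - 2q_Y = 0 yields q_Y = 451/4.
Then q_W = (451 - 2·(451/4))/4 = 451/8.

56.38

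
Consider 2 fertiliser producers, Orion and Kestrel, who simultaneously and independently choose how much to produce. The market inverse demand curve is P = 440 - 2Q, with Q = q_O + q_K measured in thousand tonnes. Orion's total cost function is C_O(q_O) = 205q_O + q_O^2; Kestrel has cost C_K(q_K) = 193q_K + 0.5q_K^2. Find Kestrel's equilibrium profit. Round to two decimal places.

3787.51

Orion's profit: π_O = (440 - 2Q)q_O - (205q_O + q_O²). Setting ∂π_O/∂q_O = 0: 235 - 6q_O - 2(q_K) = 0.
Kestrel's profit: π_K = (440 - 2Q)q_K - (193q_K + (1/2)q_K²). Setting ∂π_K/∂q_K = 0: 247 - 5q_K - 2(q_O) = 0.
Rearranging gives the reaction functions q_O = (235 - 2q_K)/6 and q_K = (247 - 2q_O)/5.
Substituting one into the other gives q_O = 681/26 and q_K = 506/13.
Price P = 440 - 2·(1693/26) = 309.7692.
Kestrel's profit: 309.7692·(506/13) - 193·(506/13) - (1/2)(506/13)² = 3787.5148.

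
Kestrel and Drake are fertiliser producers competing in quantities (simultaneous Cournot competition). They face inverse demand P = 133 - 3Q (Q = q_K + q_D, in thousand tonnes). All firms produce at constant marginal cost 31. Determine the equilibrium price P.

A representative firm's profit is π_i = q_i(133 - 3Q) - 31q_i.
Setting ∂π_i/∂q_i = 0 with rivals' quantities fixed: 102 - 6q_i - 3q_j = 0.
By symmetry each firm produces the same amount; substituting q_j = q_i yields q_i = 102/9 = 34/3.
Total output Q = 68/3, so price P = 133 - 3·(68/3) = 65.

65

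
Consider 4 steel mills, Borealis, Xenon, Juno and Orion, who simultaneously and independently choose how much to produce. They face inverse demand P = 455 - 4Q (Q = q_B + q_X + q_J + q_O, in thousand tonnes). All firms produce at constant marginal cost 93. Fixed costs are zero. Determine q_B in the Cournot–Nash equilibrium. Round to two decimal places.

A representative firm's profit is π_i = q_i(455 - 4Q) - 93q_i.
Setting ∂π_i/∂q_i = 0 with rivals' quantities fixed: 362 - 8q_i - 4·Σ_{j≠i} q_j = 0.
With identical firms every q_j equals q_i, so Σ_{j≠i} q_j = 3q_i and 362 = 20q_i, giving q_i = 181/10.

18.10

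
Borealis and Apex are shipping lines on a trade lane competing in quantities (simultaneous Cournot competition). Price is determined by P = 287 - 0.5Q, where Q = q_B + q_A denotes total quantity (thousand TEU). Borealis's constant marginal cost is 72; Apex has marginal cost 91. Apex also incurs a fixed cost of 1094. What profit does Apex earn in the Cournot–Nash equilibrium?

Borealis's profit: π_B = (287 - 0.5Q)q_B - (72q_B). Setting ∂π_B/∂q_B = 0: 215 - q_B - (1/2)(q_A) = 0.
Apex's first-order condition: 196 - q_A - (1/2)(q_B) = 0.
Best responses: q_B = (215 - (1/2)q_A), q_A = (196 - (1/2)q_B).
Substituting one into the other gives q_B = 156 and q_A = 118.
Price P = 287 - (1/2)·274 = 150.
Apex's profit: (150 - 91)·118 - 1094 = 5868.

5868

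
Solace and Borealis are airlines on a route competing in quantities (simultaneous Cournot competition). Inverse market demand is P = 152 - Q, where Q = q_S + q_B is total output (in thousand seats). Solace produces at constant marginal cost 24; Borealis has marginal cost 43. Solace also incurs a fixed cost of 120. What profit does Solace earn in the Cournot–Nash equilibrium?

Solace's profit: π_S = (152 - Q)q_S - (24q_S). Setting ∂π_S/∂q_S = 0: 128 - 2q_S - (q_B) = 0.
Borealis's profit: π_B = (152 - Q)q_B - (43q_B). Setting ∂π_B/∂q_B = 0: 109 - 2q_B - (q_S) = 0.
So q_S = (128 - q_B)/2 and q_B = (109 - q_S)/2.
Substituting one into the other gives q_S = 49 and q_B = 30.
Price P = 152 - 79 = 73.
Solace's profit: (73 - 24)·49 - 120 = 2281.

2281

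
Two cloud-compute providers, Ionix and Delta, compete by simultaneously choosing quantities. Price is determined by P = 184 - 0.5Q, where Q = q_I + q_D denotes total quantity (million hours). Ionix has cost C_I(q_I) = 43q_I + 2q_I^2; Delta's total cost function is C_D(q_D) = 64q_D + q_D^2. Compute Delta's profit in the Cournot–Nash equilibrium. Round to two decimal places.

1933.03

Ionix's profit: π_I = (184 - 0.5Q)q_I - (43q_I + 2q_I²). Setting ∂π_I/∂q_I = 0: 141 - 5q_I - (1/2)(q_D) = 0.
Delta's first-order condition: 120 - 3q_D - (1/2)(q_I) = 0.
Best responses: q_I = (141 - (1/2)q_D)/5, q_D = (120 - (1/2)q_I)/3.
Solving the pair: q_I = 1452/59, q_D = 35.8983.
Price P = 184 - (1/2)·60.5085 = 153.7458.
Delta's profit: 153.7458·35.8983 - 64·35.8983 - 35.8983² = 1933.0325.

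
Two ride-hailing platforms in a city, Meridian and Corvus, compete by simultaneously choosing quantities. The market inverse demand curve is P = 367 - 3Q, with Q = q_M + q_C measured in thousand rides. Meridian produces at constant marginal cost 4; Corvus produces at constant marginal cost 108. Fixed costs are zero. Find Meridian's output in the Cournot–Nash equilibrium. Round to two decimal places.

Meridian's profit: π_M = (367 - 3Q)q_M - (4q_M). Setting ∂π_M/∂q_M = 0: 363 - 6q_M - 3(q_C) = 0.
Corvus's profit: π_C = (367 - 3Q)q_C - (108q_C). Setting ∂π_C/∂q_C = 0: 259 - 6q_C - 3(q_M) = 0.
Rearranging gives the reaction functions q_M = (363 - 3q_C)/6 and q_C = (259 - 3q_M)/6.
Solving the pair: q_M = 467/9, q_C = 155/9.

51.89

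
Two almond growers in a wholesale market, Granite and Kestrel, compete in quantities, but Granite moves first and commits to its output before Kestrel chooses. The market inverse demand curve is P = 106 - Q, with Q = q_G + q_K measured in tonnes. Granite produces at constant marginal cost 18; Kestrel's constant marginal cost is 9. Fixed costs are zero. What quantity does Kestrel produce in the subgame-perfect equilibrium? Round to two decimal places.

28.75

Solve by backward induction. Given q_G, the follower Kestrel maximises π_K = (106 - q_G - q_K)q_K - 9q_K.
Follower FOC: 97 - q_G - 2q_K = 0, so q_K(q_G) = (97 - q_G)/2.
The leader anticipates this reaction. Substituting into P = 106 - Q gives P = 115/2 - (1/2)q_G, so π_G = (115/2 - (1/2)q_G)q_G - 18q_G.
Maximising: ∂π_G/∂q_G = 79/2 - q_G = 0, giving q_G = 79/2.
Then q_K = (97 - 79/2)/2 = 115/4.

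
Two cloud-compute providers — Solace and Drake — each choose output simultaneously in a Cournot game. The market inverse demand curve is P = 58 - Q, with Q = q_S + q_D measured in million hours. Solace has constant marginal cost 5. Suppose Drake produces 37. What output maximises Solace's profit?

8

With the rival's output fixed at 37, Solace's profit is π_S = (58 - 37 - q_S)q_S - (5q_S) = (21 - q_S)q_S - (5q_S).
∂π_S/∂q_S = 16 - 2q_S = 0, so q_S = 8.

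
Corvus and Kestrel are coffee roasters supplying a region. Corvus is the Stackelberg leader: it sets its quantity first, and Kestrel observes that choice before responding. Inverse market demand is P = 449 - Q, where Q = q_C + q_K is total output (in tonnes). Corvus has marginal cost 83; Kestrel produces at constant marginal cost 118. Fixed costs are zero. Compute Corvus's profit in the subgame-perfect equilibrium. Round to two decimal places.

20100.13

Solve by backward induction. Given q_C, the follower Kestrel maximises π_K = (449 - q_C - q_K)q_K - 118q_K.
Follower FOC: 331 - q_C - 2q_K = 0, so q_K(q_C) = (331 - q_C)/2.
Corvus substitutes q_K(q_C) into its own profit: π_C = q_C(449 - q_C - (331 - q_C)/2) - 83q_C = (567/2 - (1/2)q_C)q_C - 83q_C.
The leader's first-order condition 401/2 - q_C = 0 yields q_C = 401/2.
Then q_K = (331 - 401/2)/2 = 261/4.
Price P = 449 - 1063/4 = 733/4.
Corvus's profit: (733/4 - 83)·(401/2) = 20100.1250.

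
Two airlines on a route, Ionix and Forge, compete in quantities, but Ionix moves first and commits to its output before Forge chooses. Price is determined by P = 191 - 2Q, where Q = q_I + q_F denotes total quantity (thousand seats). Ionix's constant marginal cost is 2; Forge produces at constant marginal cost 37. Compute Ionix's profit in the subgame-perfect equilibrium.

3136

Solve by backward induction. Given q_I, the follower Forge maximises π_F = (191 - 2q_I - 2q_F)q_F - 37q_F.
Follower FOC: 154 - 2q_I - 4q_F = 0, so q_F(q_I) = (154 - 2q_I)/4.
The leader anticipates this reaction. Substituting into P = 191 - 2Q gives P = 114 - q_I, so π_I = (114 - q_I)q_I - 2q_I.
Leader FOC: 112 - 2q_I = 0, so q_I = 56.
Then q_F = (154 - 2·56)/4 = 21/2.
Price P = 191 - 2·(133/2) = 58.
Ionix's profit: (58 - 2)·56 = 3136.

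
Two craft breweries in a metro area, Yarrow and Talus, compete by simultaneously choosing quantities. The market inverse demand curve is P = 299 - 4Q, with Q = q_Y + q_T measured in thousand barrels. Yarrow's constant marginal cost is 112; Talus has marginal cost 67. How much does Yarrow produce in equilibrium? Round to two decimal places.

11.83

Yarrow's profit: π_Y = (299 - 4Q)q_Y - (112q_Y). Setting ∂π_Y/∂q_Y = 0: 187 - 8q_Y - 4(q_T) = 0.
Talus's profit: π_T = (299 - 4Q)q_T - (67q_T). Setting ∂π_T/∂q_T = 0: 232 - 8q_T - 4(q_Y) = 0.
Rearranging gives the reaction functions q_Y = (187 - 4q_T)/8 and q_T = (232 - 4q_Y)/8.
Substituting one into the other gives q_Y = 71/6 and q_T = 277/12.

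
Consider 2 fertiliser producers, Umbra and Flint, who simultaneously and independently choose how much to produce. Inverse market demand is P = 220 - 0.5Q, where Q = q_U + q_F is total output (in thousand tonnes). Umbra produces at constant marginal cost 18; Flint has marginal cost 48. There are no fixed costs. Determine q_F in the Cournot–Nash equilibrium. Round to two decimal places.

94.67

Umbra's profit: π_U = (220 - 0.5Q)q_U - (18q_U). Setting ∂π_U/∂q_U = 0: 202 - q_U - (1/2)(q_F) = 0.
Flint's first-order condition: 172 - q_F - (1/2)(q_U) = 0.
So q_U = (202 - (1/2)q_F) and q_F = (172 - (1/2)q_U).
Substituting one into the other gives q_U = 464/3 and q_F = 284/3.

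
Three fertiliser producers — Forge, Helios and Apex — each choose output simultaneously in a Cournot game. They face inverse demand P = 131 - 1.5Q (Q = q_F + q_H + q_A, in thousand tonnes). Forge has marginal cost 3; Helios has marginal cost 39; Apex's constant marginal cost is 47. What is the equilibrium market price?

55

Forge's profit: π_F = (131 - 1.5Q)q_F - (3q_F). Setting ∂π_F/∂q_F = 0: 128 - 3q_F - (3/2)(q_H + q_A) = 0.
Helios's first-order condition: 92 - 3q_H - (3/2)(q_F + q_A) = 0.
Apex's first-order condition: 84 - 3q_A - (3/2)(q_F + q_H) = 0.
Summing all 3 equations gives 304 − 6Q = 0, hence Q = 152/3.
Back-substituting: q_F = (128 − 76)/(3/2) = 104/3, q_H = (92 − 76)/(3/2) = 32/3, q_A = (84 − 76)/(3/2) = 16/3.
Total output Q = 152/3, so price P = 131 - (3/2)·(152/3) = 55.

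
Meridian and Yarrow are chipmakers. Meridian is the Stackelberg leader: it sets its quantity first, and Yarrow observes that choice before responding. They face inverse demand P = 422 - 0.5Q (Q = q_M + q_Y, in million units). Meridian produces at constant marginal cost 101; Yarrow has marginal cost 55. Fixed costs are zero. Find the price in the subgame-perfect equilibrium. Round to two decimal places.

169.75

The follower Yarrow best-responds to any q_M: π_Y = (422 - 0.5Q)q_Y - 55q_Y.
Setting the follower's marginal profit to zero, 367 - (1/2)q_M - q_Y = 0, i.e. q_Y = (367 - (1/2)q_M).
Meridian substitutes q_Y(q_M) into its own profit: π_M = q_M(422 - (1/2)q_M - (367 - (1/2)q_M)/2) - 101q_M = (477/2 - (1/4)q_M)q_M - 101q_M.
Leader FOC: 275/2 - (1/2)q_M = 0, so q_M = 275.
Then q_Y = (367 - (1/2)·275) = 459/2.
Total output Q = 1009/2, so price P = 422 - (1/2)·(1009/2) = 679/4.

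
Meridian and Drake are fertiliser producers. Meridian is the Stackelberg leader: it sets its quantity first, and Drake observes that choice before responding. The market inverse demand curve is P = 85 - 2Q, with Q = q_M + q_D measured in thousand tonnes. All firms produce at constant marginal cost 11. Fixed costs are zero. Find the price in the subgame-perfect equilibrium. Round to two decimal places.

Solve by backward induction. Given q_M, the follower Drake maximises π_D = (85 - 2q_M - 2q_D)q_D - 11q_D.
∂π_D/∂q_D = 74 - 2q_M - 4q_D = 0 gives the reaction function q_D = (74 - 2q_M)/4.
The leader anticipates this reaction. Substituting into P = 85 - 2Q gives P = 48 - q_M, so π_M = (48 - q_M)q_M - 11q_M.
Maximising: ∂π_M/∂q_M = 37 - 2q_M = 0, giving q_M = 37/2.
Then q_D = (74 - 2·(37/2))/4 = 37/4.
Total output Q = 111/4, so price P = 85 - 2·(111/4) = 59/2.

29.50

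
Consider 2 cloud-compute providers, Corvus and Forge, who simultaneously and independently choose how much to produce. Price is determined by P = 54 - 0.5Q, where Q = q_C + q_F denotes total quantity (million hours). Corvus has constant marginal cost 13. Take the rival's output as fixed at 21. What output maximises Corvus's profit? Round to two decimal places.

With the rival's output fixed at 21, Corvus's profit is π_C = (54 - (1/2)·21 - (1/2)q_C)q_C - (13q_C) = (87/2 - (1/2)q_C)q_C - (13q_C).
∂π_C/∂q_C = 61/2 - q_C = 0, so q_C = 61/2.

30.50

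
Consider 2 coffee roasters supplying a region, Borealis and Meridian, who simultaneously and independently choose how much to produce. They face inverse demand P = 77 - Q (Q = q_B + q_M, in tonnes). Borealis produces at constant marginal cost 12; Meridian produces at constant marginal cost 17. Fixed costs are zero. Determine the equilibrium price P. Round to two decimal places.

Borealis's profit: π_B = (77 - Q)q_B - (12q_B). Setting ∂π_B/∂q_B = 0: 65 - 2q_B - (q_M) = 0.
Meridian's profit: π_M = (77 - Q)q_M - (17q_M). Setting ∂π_M/∂q_M = 0: 60 - 2q_M - (q_B) = 0.
Rearranging gives the reaction functions q_B = (65 - q_M)/2 and q_M = (60 - q_B)/2.
Solving the pair: q_B = 70/3, q_M = 55/3.
Total output Q = 125/3, so price P = 77 - 125/3 = 106/3.

35.33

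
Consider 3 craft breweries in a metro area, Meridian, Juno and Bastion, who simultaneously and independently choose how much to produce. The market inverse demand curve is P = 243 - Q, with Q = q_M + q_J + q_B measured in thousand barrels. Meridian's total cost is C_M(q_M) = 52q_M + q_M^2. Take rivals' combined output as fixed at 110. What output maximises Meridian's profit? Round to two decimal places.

20.25

With rivals' combined output fixed at 110, Meridian's profit is π_M = (243 - 110 - q_M)q_M - (52q_M + q_M²) = (133 - q_M)q_M - (52q_M + q_M²).
∂π_M/∂q_M = 81 - 4q_M = 0, so q_M = 81/4.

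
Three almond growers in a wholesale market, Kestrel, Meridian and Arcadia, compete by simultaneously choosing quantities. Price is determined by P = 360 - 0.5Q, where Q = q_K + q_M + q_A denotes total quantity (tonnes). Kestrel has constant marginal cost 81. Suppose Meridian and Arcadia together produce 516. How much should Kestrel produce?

21

With rivals' combined output fixed at 516, Kestrel's profit is π_K = (360 - (1/2)·516 - (1/2)q_K)q_K - (81q_K) = (102 - (1/2)q_K)q_K - (81q_K).
∂π_K/∂q_K = 21 - q_K = 0, so q_K = 21.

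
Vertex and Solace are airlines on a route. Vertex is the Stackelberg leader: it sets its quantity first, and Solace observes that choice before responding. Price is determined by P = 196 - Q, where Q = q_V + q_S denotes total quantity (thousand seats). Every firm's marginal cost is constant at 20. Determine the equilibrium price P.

64

The follower Solace best-responds to any q_V: π_S = (196 - Q)q_S - 20q_S.
Setting the follower's marginal profit to zero, 176 - q_V - 2q_S = 0, i.e. q_S = (176 - q_V)/2.
The leader anticipates this reaction. Substituting into P = 196 - Q gives P = 108 - (1/2)q_V, so π_V = (108 - (1/2)q_V)q_V - 20q_V.
Maximising: ∂π_V/∂q_V = 88 - q_V = 0, giving q_V = 88.
Then q_S = (176 - 88)/2 = 44.
Total output Q = 132, so price P = 196 - 132 = 64.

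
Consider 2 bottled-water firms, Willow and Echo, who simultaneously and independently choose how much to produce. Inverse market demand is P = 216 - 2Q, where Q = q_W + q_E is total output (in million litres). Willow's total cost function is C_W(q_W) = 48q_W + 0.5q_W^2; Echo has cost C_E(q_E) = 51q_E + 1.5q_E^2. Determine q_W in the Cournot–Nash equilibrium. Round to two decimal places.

27.29

Willow's profit: π_W = (216 - 2Q)q_W - (48q_W + (1/2)q_W²). Setting ∂π_W/∂q_W = 0: 168 - 5q_W - 2(q_E) = 0.
Echo's profit: π_E = (216 - 2Q)q_E - (51q_E + (3/2)q_E²). Setting ∂π_E/∂q_E = 0: 165 - 7q_E - 2(q_W) = 0.
So q_W = (168 - 2q_E)/5 and q_E = (165 - 2q_W)/7.
Substituting one into the other gives q_W = 846/31 and q_E = 489/31.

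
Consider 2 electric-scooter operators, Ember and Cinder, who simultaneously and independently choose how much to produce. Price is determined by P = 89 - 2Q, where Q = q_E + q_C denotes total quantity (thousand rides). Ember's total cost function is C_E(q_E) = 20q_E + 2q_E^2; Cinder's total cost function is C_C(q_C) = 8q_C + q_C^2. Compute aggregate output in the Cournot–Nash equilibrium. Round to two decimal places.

17.32

Ember's profit: π_E = (89 - 2Q)q_E - (20q_E + 2q_E²). Setting ∂π_E/∂q_E = 0: 69 - 8q_E - 2(q_C) = 0.
Cinder's profit: π_C = (89 - 2Q)q_C - (8q_C + q_C²). Setting ∂π_C/∂q_C = 0: 81 - 6q_C - 2(q_E) = 0.
Best responses: q_E = (69 - 2q_C)/8, q_C = (81 - 2q_E)/6.
Solving the pair: q_E = 63/11, q_C = 255/22.
Total output Q = 63/11 + 255/22 = 381/22.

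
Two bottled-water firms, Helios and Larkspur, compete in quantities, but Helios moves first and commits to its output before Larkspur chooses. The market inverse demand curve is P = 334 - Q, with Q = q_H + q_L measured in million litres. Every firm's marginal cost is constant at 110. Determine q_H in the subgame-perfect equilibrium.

Solve by backward induction. Given q_H, the follower Larkspur maximises π_L = (334 - q_H - q_L)q_L - 110q_L.
Follower FOC: 224 - q_H - 2q_L = 0, so q_L(q_H) = (224 - q_H)/2.
Helios substitutes q_L(q_H) into its own profit: π_H = q_H(334 - q_H - (224 - q_H)/2) - 110q_H = (222 - (1/2)q_H)q_H - 110q_H.
Maximising: ∂π_H/∂q_H = 112 - q_H = 0, giving q_H = 112.
Then q_L = (224 - 112)/2 = 56.

112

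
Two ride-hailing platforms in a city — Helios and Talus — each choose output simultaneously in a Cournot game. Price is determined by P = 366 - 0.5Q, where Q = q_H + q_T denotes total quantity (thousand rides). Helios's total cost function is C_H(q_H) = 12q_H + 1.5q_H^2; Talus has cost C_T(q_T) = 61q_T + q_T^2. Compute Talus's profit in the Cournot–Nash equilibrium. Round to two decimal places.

Helios's profit: π_H = (366 - 0.5Q)q_H - (12q_H + (3/2)q_H²). Setting ∂π_H/∂q_H = 0: 354 - 4q_H - (1/2)(q_T) = 0.
Talus's first-order condition: 305 - 3q_T - (1/2)(q_H) = 0.
Best responses: q_H = (354 - (1/2)q_T)/4, q_T = (305 - (1/2)q_H)/3.
Substituting one into the other gives q_H = 77.4043 and q_T = 88.7660.
Price P = 366 - (1/2)·166.1702 = 282.9149.
Talus's profit: 282.9149·88.7660 - 61·88.7660 - 88.7660² = 11819.0928.

11819.09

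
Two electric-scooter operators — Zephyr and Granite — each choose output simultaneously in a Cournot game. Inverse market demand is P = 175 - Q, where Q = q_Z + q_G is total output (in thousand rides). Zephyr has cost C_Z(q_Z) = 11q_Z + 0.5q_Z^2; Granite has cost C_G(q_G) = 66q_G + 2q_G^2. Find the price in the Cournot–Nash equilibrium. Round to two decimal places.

Zephyr's profit: π_Z = (175 - Q)q_Z - (11q_Z + (1/2)q_Z²). Setting ∂π_Z/∂q_Z = 0: 164 - 3q_Z - (q_G) = 0.
Granite's first-order condition: 109 - 6q_G - (q_Z) = 0.
Rearranging gives the reaction functions q_Z = (164 - q_G)/3 and q_G = (109 - q_Z)/6.
Substituting one into the other gives q_Z = 875/17 and q_G = 163/17.
Total output Q = 1038/17, so price P = 175 - 1038/17 = 1937/17.

113.94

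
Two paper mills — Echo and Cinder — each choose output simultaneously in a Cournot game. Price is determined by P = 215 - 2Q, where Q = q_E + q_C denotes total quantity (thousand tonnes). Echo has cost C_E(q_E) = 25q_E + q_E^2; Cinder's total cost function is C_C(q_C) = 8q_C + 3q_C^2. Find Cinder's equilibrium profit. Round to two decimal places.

1184.70

Echo's profit: π_E = (215 - 2Q)q_E - (25q_E + q_E²). Setting ∂π_E/∂q_E = 0: 190 - 6q_E - 2(q_C) = 0.
Cinder's profit: π_C = (215 - 2Q)q_C - (8q_C + 3q_C²). Setting ∂π_C/∂q_C = 0: 207 - 10q_C - 2(q_E) = 0.
So q_E = (190 - 2q_C)/6 and q_C = (207 - 2q_E)/10.
Substituting one into the other gives q_E = 743/28 and q_C = 431/28.
Price P = 215 - 2·(587/14) = 918/7.
Cinder's profit: (918/7)·(431/28) - 8·(431/28) - 3(431/28)² = 1184.7003.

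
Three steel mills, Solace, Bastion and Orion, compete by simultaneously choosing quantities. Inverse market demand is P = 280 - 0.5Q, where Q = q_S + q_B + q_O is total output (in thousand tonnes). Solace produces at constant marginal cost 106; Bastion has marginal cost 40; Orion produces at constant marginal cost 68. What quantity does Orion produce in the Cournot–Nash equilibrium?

Solace's profit: π_S = (280 - 0.5Q)q_S - (106q_S). Setting ∂π_S/∂q_S = 0: 174 - q_S - (1/2)(q_B + q_O) = 0.
Bastion's profit: π_B = (280 - 0.5Q)q_B - (40q_B). Setting ∂π_B/∂q_B = 0: 240 - q_B - (1/2)(q_S + q_O) = 0.
Orion's first-order condition: 212 - q_O - (1/2)(q_S + q_B) = 0.
Summing all 3 equations gives 626 − 2Q = 0, hence Q = 313.
Back-substituting: q_S = (174 − 313/2)/(1/2) = 35, q_B = (240 − 313/2)/(1/2) = 167, q_O = (212 − 313/2)/(1/2) = 111.

111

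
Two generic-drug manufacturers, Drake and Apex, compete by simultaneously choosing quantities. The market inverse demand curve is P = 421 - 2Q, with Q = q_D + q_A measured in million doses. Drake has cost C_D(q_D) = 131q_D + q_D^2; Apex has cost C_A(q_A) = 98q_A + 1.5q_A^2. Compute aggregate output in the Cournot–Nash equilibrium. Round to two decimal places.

72.16

Drake's profit: π_D = (421 - 2Q)q_D - (131q_D + q_D²). Setting ∂π_D/∂q_D = 0: 290 - 6q_D - 2(q_A) = 0.
Apex's profit: π_A = (421 - 2Q)q_A - (98q_A + (3/2)q_A²). Setting ∂π_A/∂q_A = 0: 323 - 7q_A - 2(q_D) = 0.
Best responses: q_D = (290 - 2q_A)/6, q_A = (323 - 2q_D)/7.
Solving the pair: q_D = 692/19, q_A = 679/19.
Total output Q = 692/19 + 679/19 = 1371/19.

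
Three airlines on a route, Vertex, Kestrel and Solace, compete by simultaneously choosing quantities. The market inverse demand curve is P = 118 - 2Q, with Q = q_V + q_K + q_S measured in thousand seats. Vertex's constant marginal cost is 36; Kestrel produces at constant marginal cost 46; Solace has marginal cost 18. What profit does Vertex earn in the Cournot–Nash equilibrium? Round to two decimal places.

171.13

Vertex's profit: π_V = (118 - 2Q)q_V - (36q_V). Setting ∂π_V/∂q_V = 0: 82 - 4q_V - 2(q_K + q_S) = 0.
Kestrel's profit: π_K = (118 - 2Q)q_K - (46q_K). Setting ∂π_K/∂q_K = 0: 72 - 4q_K - 2(q_V + q_S) = 0.
Solace's first-order condition: 100 - 4q_S - 2(q_V + q_K) = 0.
Adding the 3 conditions: 254 − 4Q − 4Q = 0, i.e. Q = 127/4.
Back-substituting: q_V = (82 − 127/2)/2 = 37/4, q_K = (72 − 127/2)/2 = 17/4, q_S = (100 − 127/2)/2 = 73/4.
Price P = 118 - 2·(127/4) = 109/2.
Vertex's profit: (109/2 - 36)·(37/4) = 1369/8.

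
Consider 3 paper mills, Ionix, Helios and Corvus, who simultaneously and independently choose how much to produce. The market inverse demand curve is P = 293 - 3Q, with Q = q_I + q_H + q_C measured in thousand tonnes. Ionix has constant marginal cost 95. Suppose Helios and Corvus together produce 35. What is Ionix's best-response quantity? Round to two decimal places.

With rivals' combined output fixed at 35, Ionix's profit is π_I = (293 - 3·35 - 3q_I)q_I - (95q_I) = (188 - 3q_I)q_I - (95q_I).
∂π_I/∂q_I = 93 - 6q_I = 0, so q_I = 31/2.

15.50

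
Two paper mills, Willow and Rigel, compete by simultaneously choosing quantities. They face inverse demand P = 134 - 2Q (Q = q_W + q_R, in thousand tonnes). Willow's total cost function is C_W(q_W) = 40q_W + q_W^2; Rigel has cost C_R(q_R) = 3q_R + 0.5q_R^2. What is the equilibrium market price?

72

Willow's profit: π_W = (134 - 2Q)q_W - (40q_W + q_W²). Setting ∂π_W/∂q_W = 0: 94 - 6q_W - 2(q_R) = 0.
Rigel's first-order condition: 131 - 5q_R - 2(q_W) = 0.
So q_W = (94 - 2q_R)/6 and q_R = (131 - 2q_W)/5.
Substituting one into the other gives q_W = 8 and q_R = 23.
Total output Q = 31, so price P = 134 - 2·31 = 72.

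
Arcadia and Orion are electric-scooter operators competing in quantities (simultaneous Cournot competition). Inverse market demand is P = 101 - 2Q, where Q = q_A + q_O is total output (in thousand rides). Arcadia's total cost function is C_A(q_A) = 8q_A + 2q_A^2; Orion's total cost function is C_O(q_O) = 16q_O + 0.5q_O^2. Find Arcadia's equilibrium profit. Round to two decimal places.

Arcadia's profit: π_A = (101 - 2Q)q_A - (8q_A + 2q_A²). Setting ∂π_A/∂q_A = 0: 93 - 8q_A - 2(q_O) = 0.
Orion's profit: π_O = (101 - 2Q)q_O - (16q_O + (1/2)q_O²). Setting ∂π_O/∂q_O = 0: 85 - 5q_O - 2(q_A) = 0.
So q_A = (93 - 2q_O)/8 and q_O = (85 - 2q_A)/5.
Substituting one into the other gives q_A = 295/36 and q_O = 247/18.
Price P = 101 - 2·(263/12) = 343/6.
Arcadia's profit: (343/6)·(295/36) - 8·(295/36) - 2(295/36)² = 268.5957.

268.60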